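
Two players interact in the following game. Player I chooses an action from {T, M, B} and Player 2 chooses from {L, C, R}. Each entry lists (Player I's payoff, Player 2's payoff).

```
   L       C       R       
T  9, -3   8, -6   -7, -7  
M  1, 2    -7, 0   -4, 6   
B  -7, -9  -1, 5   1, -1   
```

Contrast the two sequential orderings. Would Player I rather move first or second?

If Player I leads: Player 2's best replies are T→L, M→R, B→C; Player I's induced payoffs 9, -4, -1; outcome (T, L), payoffs (9, -3).
If Player 2 leads: Player I's best replies are L→T, C→T, R→B; Player 2's induced payoffs -3, -6, -1; outcome (B, R), payoffs (1, -1).
Player I gets 9 moving first and 1 moving second, so Player I prefers to move first.

first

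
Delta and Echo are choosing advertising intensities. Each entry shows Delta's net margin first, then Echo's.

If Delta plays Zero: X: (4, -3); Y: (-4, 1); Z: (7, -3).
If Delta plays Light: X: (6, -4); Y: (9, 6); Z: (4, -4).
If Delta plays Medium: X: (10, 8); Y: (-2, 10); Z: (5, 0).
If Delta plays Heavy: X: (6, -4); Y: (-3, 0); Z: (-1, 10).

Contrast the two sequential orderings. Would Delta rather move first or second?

If Delta leads: Echo's best replies are Zero→Y, Light→Y, Medium→Y, Heavy→Z; Delta's induced payoffs -4, 9, -2, -1; outcome (Light, Y), payoffs (9, 6).
If Echo leads: Delta's best replies are X→Medium, Y→Light, Z→Zero; Echo's induced payoffs 8, 6, -3; outcome (Medium, X), payoffs (10, 8).
Delta gets 9 moving first and 10 moving second, so Delta prefers to move second.

second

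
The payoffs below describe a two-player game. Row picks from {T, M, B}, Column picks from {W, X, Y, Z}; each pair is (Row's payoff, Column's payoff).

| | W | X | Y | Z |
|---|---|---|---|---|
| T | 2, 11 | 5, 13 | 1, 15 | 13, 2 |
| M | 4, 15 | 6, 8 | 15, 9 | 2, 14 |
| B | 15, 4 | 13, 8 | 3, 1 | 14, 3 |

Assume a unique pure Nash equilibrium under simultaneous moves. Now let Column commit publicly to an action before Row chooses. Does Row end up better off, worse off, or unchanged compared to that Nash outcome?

Work backward from Row's decision.
- W → Row plays B (best of 2, 4, 15); Column gets 4.
- X → Row plays B (best of 5, 6, 13); Column gets 8.
- Y → Row plays M (best of 1, 15, 3); Column gets 9.
- Z → Row plays B (best of 13, 2, 14); Column gets 3.
Maximizing over 4, 8, 9, 3, Column chooses Y. Subgame-perfect outcome: (M, Y) with payoffs (15, 9).
For the simultaneous game, intersect best replies.
Row's best replies: W→B; X→B; Y→M; Z→B.
Column's best replies: T→Y; M→W; B→X.
Only (B, X) has each player best-responding; Nash payoffs (13, 8).
Row earns 15 sequentially versus 13 at the Nash outcome: better off.

better off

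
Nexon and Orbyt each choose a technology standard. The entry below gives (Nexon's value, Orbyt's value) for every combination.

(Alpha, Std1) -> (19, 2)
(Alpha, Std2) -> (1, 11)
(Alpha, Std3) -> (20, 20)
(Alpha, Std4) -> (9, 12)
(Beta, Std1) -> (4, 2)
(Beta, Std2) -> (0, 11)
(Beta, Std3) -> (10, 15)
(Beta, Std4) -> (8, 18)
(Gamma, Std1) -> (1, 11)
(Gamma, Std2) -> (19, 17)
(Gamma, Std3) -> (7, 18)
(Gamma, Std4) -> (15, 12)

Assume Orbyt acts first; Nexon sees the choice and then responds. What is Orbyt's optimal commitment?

Std3

Backward induction with Orbyt moving first.
- Std1 → Nexon plays Alpha (best of 19, 4, 1); Orbyt gets 2.
- Std2 → Nexon plays Gamma (best of 1, 0, 19); Orbyt gets 17.
- Std3 → Nexon plays Alpha (best of 20, 10, 7); Orbyt gets 20.
- Std4 → Nexon plays Gamma (best of 9, 8, 15); Orbyt gets 12.
Orbyt's induced payoffs are 2, 17, 20, 12, so Orbyt commits to Std3. Subgame-perfect outcome: (Alpha, Std3) with payoffs (20, 20).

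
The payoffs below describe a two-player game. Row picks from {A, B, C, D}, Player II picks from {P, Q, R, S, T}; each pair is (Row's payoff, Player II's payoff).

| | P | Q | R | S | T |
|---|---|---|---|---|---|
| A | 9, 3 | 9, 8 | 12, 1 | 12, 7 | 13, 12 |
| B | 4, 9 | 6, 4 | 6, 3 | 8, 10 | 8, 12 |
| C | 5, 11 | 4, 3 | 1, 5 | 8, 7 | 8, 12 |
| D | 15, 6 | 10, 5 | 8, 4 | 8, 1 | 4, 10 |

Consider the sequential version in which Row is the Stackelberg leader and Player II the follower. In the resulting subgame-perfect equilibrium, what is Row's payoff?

13

Solve by backward induction (Row leads).
- A: BR = T, leader payoff 13.
- B: BR = T, leader payoff 8.
- C: BR = T, leader payoff 8.
- D: BR = T, leader payoff 4.
Among 13, 8, 8, 4, the best is 13 at A. Subgame-perfect outcome: (A, T) with payoffs (13, 12).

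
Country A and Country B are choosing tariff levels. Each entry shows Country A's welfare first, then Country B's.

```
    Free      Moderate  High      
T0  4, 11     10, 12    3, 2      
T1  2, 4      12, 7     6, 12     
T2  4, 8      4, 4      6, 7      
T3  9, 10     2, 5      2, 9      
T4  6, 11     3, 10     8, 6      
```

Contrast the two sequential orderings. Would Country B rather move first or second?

If Country A leads: Country B's best replies are T0→Moderate, T1→High, T2→Free, T3→Free, T4→Free; Country A's induced payoffs 10, 6, 4, 9, 6; outcome (T0, Moderate), payoffs (10, 12).
If Country B leads: Country A's best replies are Free→T3, Moderate→T1, High→T4; Country B's induced payoffs 10, 7, 6; outcome (T3, Free), payoffs (9, 10).
Country B gets 10 moving first and 12 moving second, so Country B prefers to move second.

second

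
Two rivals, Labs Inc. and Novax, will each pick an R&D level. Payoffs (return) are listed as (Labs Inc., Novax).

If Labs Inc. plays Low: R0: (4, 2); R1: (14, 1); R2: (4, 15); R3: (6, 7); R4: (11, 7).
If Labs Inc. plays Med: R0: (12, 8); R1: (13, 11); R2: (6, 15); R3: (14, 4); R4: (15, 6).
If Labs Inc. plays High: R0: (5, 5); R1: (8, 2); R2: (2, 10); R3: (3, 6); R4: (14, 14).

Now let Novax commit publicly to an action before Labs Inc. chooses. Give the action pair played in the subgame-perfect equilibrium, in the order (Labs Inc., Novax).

(Med, R2)

Work backward from Labs Inc.'s decision.
- R0 → Labs Inc. plays Med (best of 4, 12, 5); Novax gets 8.
- R1 → Labs Inc. plays Low (best of 14, 13, 8); Novax gets 1.
- R2 → Labs Inc. plays Med (best of 4, 6, 2); Novax gets 15.
- R3 → Labs Inc. plays Med (best of 6, 14, 3); Novax gets 4.
- R4 → Labs Inc. plays Med (best of 11, 15, 14); Novax gets 6.
Maximizing over 8, 1, 15, 4, 6, Novax chooses R2. Subgame-perfect outcome: (Med, R2) with payoffs (6, 15).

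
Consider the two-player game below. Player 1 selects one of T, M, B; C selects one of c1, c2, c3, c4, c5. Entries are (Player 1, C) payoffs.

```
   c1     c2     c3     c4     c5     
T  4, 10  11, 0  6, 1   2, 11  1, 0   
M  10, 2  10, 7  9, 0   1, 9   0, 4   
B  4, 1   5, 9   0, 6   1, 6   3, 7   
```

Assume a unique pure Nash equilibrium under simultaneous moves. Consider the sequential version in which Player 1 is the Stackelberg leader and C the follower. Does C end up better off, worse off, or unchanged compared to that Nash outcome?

Work backward from C's decision.
- T: C compares 10, 0, 1, 11, 0 and picks c4; Player 1 would get 2.
- M: C compares 2, 7, 0, 9, 4 and picks c4; Player 1 would get 1.
- B: C compares 1, 9, 6, 6, 7 and picks c2; Player 1 would get 5.
Player 1's induced payoffs are 2, 1, 5, so Player 1 commits to B. Subgame-perfect outcome: (B, c2) with payoffs (5, 9).
Now find the simultaneous Nash equilibrium.
Player 1's best replies: c1→M; c2→T; c3→M; c4→T; c5→B.
C's best replies: T→c4; M→c4; B→c2.
Only (T, c4) has each player best-responding; Nash payoffs (2, 11).
C earns 9 sequentially versus 11 at the Nash outcome: worse off.

worse off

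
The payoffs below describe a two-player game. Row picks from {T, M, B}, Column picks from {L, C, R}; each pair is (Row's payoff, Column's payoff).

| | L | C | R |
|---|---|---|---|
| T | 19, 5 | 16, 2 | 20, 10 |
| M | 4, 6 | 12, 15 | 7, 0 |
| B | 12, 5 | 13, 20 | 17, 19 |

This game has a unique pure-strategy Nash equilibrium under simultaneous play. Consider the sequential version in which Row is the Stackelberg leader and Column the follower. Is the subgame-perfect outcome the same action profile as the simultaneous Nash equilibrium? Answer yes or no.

Column best-responds to each possible Row move:
- T: Column compares 5, 2, 10 and picks R; Row would get 20.
- M: Column compares 6, 15, 0 and picks C; Row would get 12.
- B: Column compares 5, 20, 19 and picks C; Row would get 13.
Among 20, 12, 13, the best is 20 at T. Subgame-perfect outcome: (T, R) with payoffs (20, 10).
For the simultaneous game, intersect best replies.
Row's best replies: L→T; C→T; R→T.
Column's best replies: T→R; M→C; B→C.
Only (T, R) has each player best-responding; Nash payoffs (20, 10).
Sequential outcome (T, R) coincides with the Nash profile (T, R).

yes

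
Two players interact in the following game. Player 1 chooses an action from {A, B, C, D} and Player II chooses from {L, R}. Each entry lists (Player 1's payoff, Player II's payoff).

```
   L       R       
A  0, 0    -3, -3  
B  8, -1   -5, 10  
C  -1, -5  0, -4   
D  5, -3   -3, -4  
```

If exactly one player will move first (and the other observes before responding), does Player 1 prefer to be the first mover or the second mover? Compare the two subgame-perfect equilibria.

If Player 1 leads: Player II's best replies are A→L, B→R, C→R, D→L; Player 1's induced payoffs 0, -5, 0, 5; outcome (D, L), payoffs (5, -3).
If Player II leads: Player 1's best replies are L→B, R→C; Player II's induced payoffs -1, -4; outcome (B, L), payoffs (8, -1).
Player 1 gets 5 moving first and 8 moving second, so Player 1 prefers to move second.

second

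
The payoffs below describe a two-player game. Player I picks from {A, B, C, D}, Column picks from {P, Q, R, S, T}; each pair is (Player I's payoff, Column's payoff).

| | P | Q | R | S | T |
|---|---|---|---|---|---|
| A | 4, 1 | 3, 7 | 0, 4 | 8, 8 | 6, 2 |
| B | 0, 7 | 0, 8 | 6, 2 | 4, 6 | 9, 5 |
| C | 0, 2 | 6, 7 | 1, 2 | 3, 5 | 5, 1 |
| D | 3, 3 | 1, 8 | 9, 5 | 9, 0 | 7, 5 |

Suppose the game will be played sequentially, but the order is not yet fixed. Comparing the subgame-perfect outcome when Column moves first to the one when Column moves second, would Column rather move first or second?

second

If Player I leads: Column's best replies are A→S, B→Q, C→Q, D→Q; Player I's induced payoffs 8, 0, 6, 1; outcome (A, S), payoffs (8, 8).
If Column leads: Player I's best replies are P→A, Q→C, R→D, S→D, T→B; Column's induced payoffs 1, 7, 5, 0, 5; outcome (C, Q), payoffs (6, 7).
Column gets 7 moving first and 8 moving second, so Column prefers to move second.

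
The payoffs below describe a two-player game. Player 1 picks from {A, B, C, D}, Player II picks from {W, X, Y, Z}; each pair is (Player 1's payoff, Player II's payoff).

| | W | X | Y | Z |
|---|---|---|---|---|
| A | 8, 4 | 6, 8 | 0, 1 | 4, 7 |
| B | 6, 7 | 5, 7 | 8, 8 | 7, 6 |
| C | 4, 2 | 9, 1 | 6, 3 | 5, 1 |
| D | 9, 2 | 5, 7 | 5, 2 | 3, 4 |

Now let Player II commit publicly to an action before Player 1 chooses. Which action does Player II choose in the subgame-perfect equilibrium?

Solve by backward induction (Player II leads).
- W: BR = D, leader payoff 2.
- X: BR = C, leader payoff 1.
- Y: BR = B, leader payoff 8.
- Z: BR = B, leader payoff 6.
Among 2, 1, 8, 6, the best is 8 at Y. Subgame-perfect outcome: (B, Y) with payoffs (8, 8).

Y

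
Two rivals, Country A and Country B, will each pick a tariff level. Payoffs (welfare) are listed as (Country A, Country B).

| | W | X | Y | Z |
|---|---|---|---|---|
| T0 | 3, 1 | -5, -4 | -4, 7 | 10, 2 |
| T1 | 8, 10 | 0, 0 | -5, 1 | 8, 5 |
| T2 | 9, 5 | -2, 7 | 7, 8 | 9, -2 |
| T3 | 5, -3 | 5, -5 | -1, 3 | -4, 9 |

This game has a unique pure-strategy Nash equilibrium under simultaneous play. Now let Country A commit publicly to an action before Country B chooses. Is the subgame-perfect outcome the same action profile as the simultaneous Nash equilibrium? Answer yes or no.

no

Country B best-responds to each possible Country A move:
- T0 → Country B plays Y (best of 1, -4, 7, 2); Country A gets -4.
- T1 → Country B plays W (best of 10, 0, 1, 5); Country A gets 8.
- T2 → Country B plays Y (best of 5, 7, 8, -2); Country A gets 7.
- T3 → Country B plays Z (best of -3, -5, 3, 9); Country A gets -4.
Country A's induced payoffs are -4, 8, 7, -4, so Country A commits to T1. Subgame-perfect outcome: (T1, W) with payoffs (8, 10).
For the simultaneous game, intersect best replies.
Country A's best replies: W→T2; X→T3; Y→T2; Z→T0.
Country B's best replies: T0→Y; T1→W; T2→Y; T3→Z.
The unique mutual best reply is (T2, Y), giving (7, 8).
Sequential outcome (T1, W) differs from the Nash profile (T2, Y).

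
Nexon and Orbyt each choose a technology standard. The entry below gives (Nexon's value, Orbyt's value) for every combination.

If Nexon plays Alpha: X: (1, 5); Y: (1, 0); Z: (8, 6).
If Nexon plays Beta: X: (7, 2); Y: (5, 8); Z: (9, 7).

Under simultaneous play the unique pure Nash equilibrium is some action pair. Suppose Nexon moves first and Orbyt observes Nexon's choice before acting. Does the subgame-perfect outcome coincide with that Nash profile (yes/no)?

Orbyt best-responds to each possible Nexon move:
- Alpha → Orbyt plays Z (best of 5, 0, 6); Nexon gets 8.
- Beta → Orbyt plays Y (best of 2, 8, 7); Nexon gets 5.
Maximizing over 8, 5, Nexon chooses Alpha. Subgame-perfect outcome: (Alpha, Z) with payoffs (8, 6).
For the simultaneous game, intersect best replies.
Nexon's best replies: X→Beta; Y→Beta; Z→Beta.
Orbyt's best replies: Alpha→Z; Beta→Y.
Only (Beta, Y) has each player best-responding; Nash payoffs (5, 8).
Sequential outcome (Alpha, Z) differs from the Nash profile (Beta, Y).

no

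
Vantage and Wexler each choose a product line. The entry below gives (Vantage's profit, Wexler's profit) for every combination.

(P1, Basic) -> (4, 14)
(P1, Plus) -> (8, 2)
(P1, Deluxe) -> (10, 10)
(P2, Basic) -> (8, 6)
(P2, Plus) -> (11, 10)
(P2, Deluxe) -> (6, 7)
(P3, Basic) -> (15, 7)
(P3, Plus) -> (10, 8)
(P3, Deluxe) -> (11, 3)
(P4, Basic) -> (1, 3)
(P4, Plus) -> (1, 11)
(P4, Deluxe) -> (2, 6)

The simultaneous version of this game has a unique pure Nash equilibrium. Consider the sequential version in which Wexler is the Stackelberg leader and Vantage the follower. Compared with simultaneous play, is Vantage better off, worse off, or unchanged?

unchanged

Work backward from Vantage's decision.
- Basic → Vantage plays P3 (best of 4, 8, 15, 1); Wexler gets 7.
- Plus → Vantage plays P2 (best of 8, 11, 10, 1); Wexler gets 10.
- Deluxe → Vantage plays P3 (best of 10, 6, 11, 2); Wexler gets 3.
Wexler's induced payoffs are 7, 10, 3, so Wexler commits to Plus. Subgame-perfect outcome: (P2, Plus) with payoffs (11, 10).
Now find the simultaneous Nash equilibrium.
Vantage's best replies: Basic→P3; Plus→P2; Deluxe→P3.
Wexler's best replies: P1→Basic; P2→Plus; P3→Plus; P4→Plus.
Only (P2, Plus) has each player best-responding; Nash payoffs (11, 10).
Vantage earns 11 sequentially versus 11 at the Nash outcome: unchanged.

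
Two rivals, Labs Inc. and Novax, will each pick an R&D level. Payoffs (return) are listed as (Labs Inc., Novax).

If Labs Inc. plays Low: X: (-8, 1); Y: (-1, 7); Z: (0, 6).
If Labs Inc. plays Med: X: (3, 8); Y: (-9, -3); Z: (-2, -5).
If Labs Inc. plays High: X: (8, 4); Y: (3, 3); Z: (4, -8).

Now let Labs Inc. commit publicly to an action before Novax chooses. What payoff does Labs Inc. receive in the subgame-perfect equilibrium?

8

Novax best-responds to each possible Labs Inc. move:
- Low: Novax compares 1, 7, 6 and picks Y; Labs Inc. would get -1.
- Med: Novax compares 8, -3, -5 and picks X; Labs Inc. would get 3.
- High: Novax compares 4, 3, -8 and picks X; Labs Inc. would get 8.
Maximizing over -1, 3, 8, Labs Inc. chooses High. Subgame-perfect outcome: (High, X) with payoffs (8, 4).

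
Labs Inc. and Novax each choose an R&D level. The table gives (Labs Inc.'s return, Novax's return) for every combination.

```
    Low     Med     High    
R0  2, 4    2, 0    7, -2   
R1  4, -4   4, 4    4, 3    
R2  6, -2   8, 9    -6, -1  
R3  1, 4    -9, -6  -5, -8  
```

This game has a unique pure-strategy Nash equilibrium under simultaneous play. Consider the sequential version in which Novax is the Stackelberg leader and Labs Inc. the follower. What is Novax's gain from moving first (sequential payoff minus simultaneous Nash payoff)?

0

Work backward from Labs Inc.'s decision.
- Low → Labs Inc. plays R2 (best of 2, 4, 6, 1); Novax gets -2.
- Med → Labs Inc. plays R2 (best of 2, 4, 8, -9); Novax gets 9.
- High → Labs Inc. plays R0 (best of 7, 4, -6, -5); Novax gets -2.
Among -2, 9, -2, the best is 9 at Med. Subgame-perfect outcome: (R2, Med) with payoffs (8, 9).
For the simultaneous game, intersect best replies.
Labs Inc.'s best replies: Low→R2; Med→R2; High→R0.
Novax's best replies: R0→Low; R1→Med; R2→Med; R3→Low.
Only (R2, Med) has each player best-responding; Nash payoffs (8, 9).
Novax's commitment gain: 9 − 9 = 0.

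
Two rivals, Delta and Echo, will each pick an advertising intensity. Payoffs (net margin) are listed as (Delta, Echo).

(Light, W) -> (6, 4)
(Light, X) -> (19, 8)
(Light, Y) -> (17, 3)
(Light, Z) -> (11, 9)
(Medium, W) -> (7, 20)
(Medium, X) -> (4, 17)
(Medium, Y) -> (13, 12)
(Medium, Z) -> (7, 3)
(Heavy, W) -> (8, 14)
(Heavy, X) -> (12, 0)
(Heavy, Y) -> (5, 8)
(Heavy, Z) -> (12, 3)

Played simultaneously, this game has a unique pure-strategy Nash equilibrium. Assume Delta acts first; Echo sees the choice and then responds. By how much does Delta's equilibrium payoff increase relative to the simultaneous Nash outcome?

Backward induction with Delta moving first.
- Light → Echo plays Z (best of 4, 8, 3, 9); Delta gets 11.
- Medium → Echo plays W (best of 20, 17, 12, 3); Delta gets 7.
- Heavy → Echo plays W (best of 14, 0, 8, 3); Delta gets 8.
Among 11, 7, 8, the best is 11 at Light. Subgame-perfect outcome: (Light, Z) with payoffs (11, 9).
For the simultaneous game, intersect best replies.
Delta's best replies: W→Heavy; X→Light; Y→Light; Z→Heavy.
Echo's best replies: Light→Z; Medium→W; Heavy→W.
Only (Heavy, W) has each player best-responding; Nash payoffs (8, 14).
Delta's commitment gain: 11 − 8 = 3.

3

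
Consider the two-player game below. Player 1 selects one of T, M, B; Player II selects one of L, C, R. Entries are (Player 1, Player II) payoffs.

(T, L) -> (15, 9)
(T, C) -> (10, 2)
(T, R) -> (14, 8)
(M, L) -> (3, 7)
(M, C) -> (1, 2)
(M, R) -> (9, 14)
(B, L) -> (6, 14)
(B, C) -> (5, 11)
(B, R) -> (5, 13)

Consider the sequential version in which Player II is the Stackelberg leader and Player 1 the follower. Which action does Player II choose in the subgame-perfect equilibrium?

Player 1 best-responds to each possible Player II move:
- L: BR = T, leader payoff 9.
- C: BR = T, leader payoff 2.
- R: BR = T, leader payoff 8.
Among 9, 2, 8, the best is 9 at L. Subgame-perfect outcome: (T, L) with payoffs (15, 9).

L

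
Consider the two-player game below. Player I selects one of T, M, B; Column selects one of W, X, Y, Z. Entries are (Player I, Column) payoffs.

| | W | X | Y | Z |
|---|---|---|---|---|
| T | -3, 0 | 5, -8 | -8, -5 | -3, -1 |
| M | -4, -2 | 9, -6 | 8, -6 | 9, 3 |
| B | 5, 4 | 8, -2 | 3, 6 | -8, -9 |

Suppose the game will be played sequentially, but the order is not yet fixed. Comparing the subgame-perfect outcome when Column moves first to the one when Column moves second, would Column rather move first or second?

If Player I leads: Column's best replies are T→W, M→Z, B→Y; Player I's induced payoffs -3, 9, 3; outcome (M, Z), payoffs (9, 3).
If Column leads: Player I's best replies are W→B, X→M, Y→M, Z→M; Column's induced payoffs 4, -6, -6, 3; outcome (B, W), payoffs (5, 4).
Column gets 4 moving first and 3 moving second, so Column prefers to move first.

first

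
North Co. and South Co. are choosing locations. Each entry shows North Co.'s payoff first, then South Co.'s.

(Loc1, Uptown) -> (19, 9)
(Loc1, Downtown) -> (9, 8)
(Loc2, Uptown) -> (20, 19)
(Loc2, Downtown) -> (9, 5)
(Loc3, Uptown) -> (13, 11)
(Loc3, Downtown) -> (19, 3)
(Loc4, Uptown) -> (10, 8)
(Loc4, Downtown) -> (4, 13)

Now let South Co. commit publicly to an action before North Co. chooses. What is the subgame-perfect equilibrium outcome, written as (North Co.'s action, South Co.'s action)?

Backward induction with South Co. moving first.
- Uptown: North Co. compares 19, 20, 13, 10 and picks Loc2; South Co. would get 19.
- Downtown: North Co. compares 9, 9, 19, 4 and picks Loc3; South Co. would get 3.
Maximizing over 19, 3, South Co. chooses Uptown. Subgame-perfect outcome: (Loc2, Uptown) with payoffs (20, 19).

(Loc2, Uptown)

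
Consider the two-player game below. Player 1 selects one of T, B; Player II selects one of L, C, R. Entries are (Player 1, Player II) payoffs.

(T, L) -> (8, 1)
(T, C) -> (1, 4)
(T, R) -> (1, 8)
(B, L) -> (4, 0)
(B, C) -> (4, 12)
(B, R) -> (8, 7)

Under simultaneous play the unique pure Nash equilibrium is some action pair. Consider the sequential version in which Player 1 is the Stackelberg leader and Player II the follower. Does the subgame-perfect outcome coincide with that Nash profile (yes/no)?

yes

Work backward from Player II's decision.
- T: BR = R, leader payoff 1.
- B: BR = C, leader payoff 4.
Maximizing over 1, 4, Player 1 chooses B. Subgame-perfect outcome: (B, C) with payoffs (4, 12).
For the simultaneous game, intersect best replies.
Player 1's best replies: L→T; C→B; R→B.
Player II's best replies: T→R; B→C.
Only (B, C) has each player best-responding; Nash payoffs (4, 12).
Sequential outcome (B, C) coincides with the Nash profile (B, C).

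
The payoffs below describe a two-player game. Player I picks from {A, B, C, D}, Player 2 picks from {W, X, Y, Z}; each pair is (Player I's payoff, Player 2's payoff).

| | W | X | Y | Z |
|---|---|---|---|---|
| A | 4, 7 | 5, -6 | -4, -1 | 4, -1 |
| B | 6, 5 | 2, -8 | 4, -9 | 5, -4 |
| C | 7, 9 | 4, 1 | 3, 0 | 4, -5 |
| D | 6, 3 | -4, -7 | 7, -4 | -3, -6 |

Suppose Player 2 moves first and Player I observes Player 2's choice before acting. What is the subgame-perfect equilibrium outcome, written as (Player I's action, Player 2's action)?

(C, W)

Work backward from Player I's decision.
- W: Player I compares 4, 6, 7, 6 and picks C; Player 2 would get 9.
- X: Player I compares 5, 2, 4, -4 and picks A; Player 2 would get -6.
- Y: Player I compares -4, 4, 3, 7 and picks D; Player 2 would get -4.
- Z: Player I compares 4, 5, 4, -3 and picks B; Player 2 would get -4.
Among 9, -6, -4, -4, the best is 9 at W. Subgame-perfect outcome: (C, W) with payoffs (7, 9).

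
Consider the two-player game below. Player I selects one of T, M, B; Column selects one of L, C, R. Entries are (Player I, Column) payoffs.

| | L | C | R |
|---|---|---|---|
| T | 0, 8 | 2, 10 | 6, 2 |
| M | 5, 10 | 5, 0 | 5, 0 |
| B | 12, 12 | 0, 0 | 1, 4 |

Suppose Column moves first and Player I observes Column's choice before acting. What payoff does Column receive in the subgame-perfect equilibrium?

Player I best-responds to each possible Column move:
- L: Player I compares 0, 5, 12 and picks B; Column would get 12.
- C: Player I compares 2, 5, 0 and picks M; Column would get 0.
- R: Player I compares 6, 5, 1 and picks T; Column would get 2.
Among 12, 0, 2, the best is 12 at L. Subgame-perfect outcome: (B, L) with payoffs (12, 12).

12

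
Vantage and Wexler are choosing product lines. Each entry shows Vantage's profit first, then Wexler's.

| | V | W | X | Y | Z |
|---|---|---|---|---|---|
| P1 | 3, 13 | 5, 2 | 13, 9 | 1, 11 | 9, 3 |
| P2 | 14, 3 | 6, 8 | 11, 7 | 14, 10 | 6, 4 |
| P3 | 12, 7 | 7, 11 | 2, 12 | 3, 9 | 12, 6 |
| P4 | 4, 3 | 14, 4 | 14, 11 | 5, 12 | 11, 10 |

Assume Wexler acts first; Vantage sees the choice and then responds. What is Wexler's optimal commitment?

X

Backward induction with Wexler moving first.
- V: BR = P2, leader payoff 3.
- W: BR = P4, leader payoff 4.
- X: BR = P4, leader payoff 11.
- Y: BR = P2, leader payoff 10.
- Z: BR = P3, leader payoff 6.
Among 3, 4, 11, 10, 6, the best is 11 at X. Subgame-perfect outcome: (P4, X) with payoffs (14, 11).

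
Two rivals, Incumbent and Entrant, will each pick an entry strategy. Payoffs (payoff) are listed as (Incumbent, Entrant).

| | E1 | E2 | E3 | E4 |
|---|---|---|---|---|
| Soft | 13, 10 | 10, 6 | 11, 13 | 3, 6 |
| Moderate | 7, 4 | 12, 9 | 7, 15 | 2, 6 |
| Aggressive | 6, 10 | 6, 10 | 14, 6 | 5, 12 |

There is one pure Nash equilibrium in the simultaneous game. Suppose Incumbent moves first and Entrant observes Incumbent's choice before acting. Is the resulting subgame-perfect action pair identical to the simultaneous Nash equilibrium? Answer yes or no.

Backward induction with Incumbent moving first.
- Soft: Entrant compares 10, 6, 13, 6 and picks E3; Incumbent would get 11.
- Moderate: Entrant compares 4, 9, 15, 6 and picks E3; Incumbent would get 7.
- Aggressive: Entrant compares 10, 10, 6, 12 and picks E4; Incumbent would get 5.
Maximizing over 11, 7, 5, Incumbent chooses Soft. Subgame-perfect outcome: (Soft, E3) with payoffs (11, 13).
Under simultaneous play:
Incumbent's best replies: E1→Soft; E2→Moderate; E3→Aggressive; E4→Aggressive.
Entrant's best replies: Soft→E3; Moderate→E3; Aggressive→E4.
The unique mutual best reply is (Aggressive, E4), giving (5, 12).
Sequential outcome (Soft, E3) differs from the Nash profile (Aggressive, E4).

no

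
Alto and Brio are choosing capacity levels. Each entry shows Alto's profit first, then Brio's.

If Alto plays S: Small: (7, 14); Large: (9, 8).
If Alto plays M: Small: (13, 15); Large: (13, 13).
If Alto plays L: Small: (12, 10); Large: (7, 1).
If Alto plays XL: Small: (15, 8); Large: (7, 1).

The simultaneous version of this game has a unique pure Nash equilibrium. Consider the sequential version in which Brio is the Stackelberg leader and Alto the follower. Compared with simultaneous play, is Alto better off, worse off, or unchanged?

Backward induction with Brio moving first.
- Small: BR = XL, leader payoff 8.
- Large: BR = M, leader payoff 13.
Brio's induced payoffs are 8, 13, so Brio commits to Large. Subgame-perfect outcome: (M, Large) with payoffs (13, 13).
Now find the simultaneous Nash equilibrium.
Alto's best replies: Small→XL; Large→M.
Brio's best replies: S→Small; M→Small; L→Small; XL→Small.
Only (XL, Small) has each player best-responding; Nash payoffs (15, 8).
Alto earns 13 sequentially versus 15 at the Nash outcome: worse off.

worse off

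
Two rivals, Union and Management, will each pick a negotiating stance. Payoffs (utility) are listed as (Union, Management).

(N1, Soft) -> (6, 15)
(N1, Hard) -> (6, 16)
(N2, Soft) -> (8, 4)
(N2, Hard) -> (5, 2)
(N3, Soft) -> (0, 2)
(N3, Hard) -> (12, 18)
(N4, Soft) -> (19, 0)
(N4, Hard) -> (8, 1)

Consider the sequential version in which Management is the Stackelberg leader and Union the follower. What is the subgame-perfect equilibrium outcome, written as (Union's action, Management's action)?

(N3, Hard)

Work backward from Union's decision.
- Soft: Union compares 6, 8, 0, 19 and picks N4; Management would get 0.
- Hard: Union compares 6, 5, 12, 8 and picks N3; Management would get 18.
Among 0, 18, the best is 18 at Hard. Subgame-perfect outcome: (N3, Hard) with payoffs (12, 18).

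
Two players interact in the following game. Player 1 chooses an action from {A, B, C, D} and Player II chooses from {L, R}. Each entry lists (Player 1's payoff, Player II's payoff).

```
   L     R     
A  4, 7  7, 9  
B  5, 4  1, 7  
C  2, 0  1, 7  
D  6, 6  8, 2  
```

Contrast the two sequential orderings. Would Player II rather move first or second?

second

If Player 1 leads: Player II's best replies are A→R, B→R, C→R, D→L; Player 1's induced payoffs 7, 1, 1, 6; outcome (A, R), payoffs (7, 9).
If Player II leads: Player 1's best replies are L→D, R→D; Player II's induced payoffs 6, 2; outcome (D, L), payoffs (6, 6).
Player II gets 6 moving first and 9 moving second, so Player II prefers to move second.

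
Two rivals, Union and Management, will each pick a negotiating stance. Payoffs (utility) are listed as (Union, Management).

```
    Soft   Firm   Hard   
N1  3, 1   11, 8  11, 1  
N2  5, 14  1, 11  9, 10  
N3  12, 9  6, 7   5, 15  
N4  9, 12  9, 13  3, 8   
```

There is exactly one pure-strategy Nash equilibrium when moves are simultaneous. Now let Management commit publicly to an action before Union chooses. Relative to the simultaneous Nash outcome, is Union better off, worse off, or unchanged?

Work backward from Union's decision.
- Soft: BR = N3, leader payoff 9.
- Firm: BR = N1, leader payoff 8.
- Hard: BR = N1, leader payoff 1.
Among 9, 8, 1, the best is 9 at Soft. Subgame-perfect outcome: (N3, Soft) with payoffs (12, 9).
Under simultaneous play:
Union's best replies: Soft→N3; Firm→N1; Hard→N1.
Management's best replies: N1→Firm; N2→Soft; N3→Hard; N4→Firm.
The unique mutual best reply is (N1, Firm), giving (11, 8).
Union earns 12 sequentially versus 11 at the Nash outcome: better off.

better off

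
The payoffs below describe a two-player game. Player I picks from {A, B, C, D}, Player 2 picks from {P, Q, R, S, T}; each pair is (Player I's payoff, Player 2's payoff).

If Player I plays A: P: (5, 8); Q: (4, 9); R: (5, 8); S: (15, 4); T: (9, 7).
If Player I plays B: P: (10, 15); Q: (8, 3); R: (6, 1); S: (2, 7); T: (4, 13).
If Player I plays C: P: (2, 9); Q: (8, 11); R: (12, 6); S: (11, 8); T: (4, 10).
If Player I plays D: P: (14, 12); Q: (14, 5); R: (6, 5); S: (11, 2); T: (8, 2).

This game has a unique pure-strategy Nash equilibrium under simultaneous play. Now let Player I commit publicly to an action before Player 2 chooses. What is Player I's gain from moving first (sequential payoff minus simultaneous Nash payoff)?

0

Work backward from Player 2's decision.
- A: Player 2 compares 8, 9, 8, 4, 7 and picks Q; Player I would get 4.
- B: Player 2 compares 15, 3, 1, 7, 13 and picks P; Player I would get 10.
- C: Player 2 compares 9, 11, 6, 8, 10 and picks Q; Player I would get 8.
- D: Player 2 compares 12, 5, 5, 2, 2 and picks P; Player I would get 14.
Maximizing over 4, 10, 8, 14, Player I chooses D. Subgame-perfect outcome: (D, P) with payoffs (14, 12).
For the simultaneous game, intersect best replies.
Player I's best replies: P→D; Q→D; R→C; S→A; T→A.
Player 2's best replies: A→Q; B→P; C→Q; D→P.
The unique mutual best reply is (D, P), giving (14, 12).
Player I's commitment gain: 14 − 14 = 0.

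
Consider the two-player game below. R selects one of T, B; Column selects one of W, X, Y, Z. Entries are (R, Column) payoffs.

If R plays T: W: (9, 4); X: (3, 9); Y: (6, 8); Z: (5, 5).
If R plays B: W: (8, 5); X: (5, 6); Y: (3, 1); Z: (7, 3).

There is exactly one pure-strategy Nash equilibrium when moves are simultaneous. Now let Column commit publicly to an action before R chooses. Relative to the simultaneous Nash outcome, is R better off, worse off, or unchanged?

better off

R best-responds to each possible Column move:
- W: BR = T, leader payoff 4.
- X: BR = B, leader payoff 6.
- Y: BR = T, leader payoff 8.
- Z: BR = B, leader payoff 3.
Column's induced payoffs are 4, 6, 8, 3, so Column commits to Y. Subgame-perfect outcome: (T, Y) with payoffs (6, 8).
For the simultaneous game, intersect best replies.
R's best replies: W→T; X→B; Y→T; Z→B.
Column's best replies: T→X; B→X.
The unique mutual best reply is (B, X), giving (5, 6).
R earns 6 sequentially versus 5 at the Nash outcome: better off.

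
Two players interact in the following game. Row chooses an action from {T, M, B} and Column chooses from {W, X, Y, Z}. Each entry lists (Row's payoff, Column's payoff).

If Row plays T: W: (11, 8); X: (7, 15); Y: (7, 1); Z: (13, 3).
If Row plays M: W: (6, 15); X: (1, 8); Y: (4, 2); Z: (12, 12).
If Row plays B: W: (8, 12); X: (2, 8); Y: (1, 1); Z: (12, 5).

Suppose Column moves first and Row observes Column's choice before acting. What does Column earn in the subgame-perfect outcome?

15

Work backward from Row's decision.
- W → Row plays T (best of 11, 6, 8); Column gets 8.
- X → Row plays T (best of 7, 1, 2); Column gets 15.
- Y → Row plays T (best of 7, 4, 1); Column gets 1.
- Z → Row plays T (best of 13, 12, 12); Column gets 3.
Maximizing over 8, 15, 1, 3, Column chooses X. Subgame-perfect outcome: (T, X) with payoffs (7, 15).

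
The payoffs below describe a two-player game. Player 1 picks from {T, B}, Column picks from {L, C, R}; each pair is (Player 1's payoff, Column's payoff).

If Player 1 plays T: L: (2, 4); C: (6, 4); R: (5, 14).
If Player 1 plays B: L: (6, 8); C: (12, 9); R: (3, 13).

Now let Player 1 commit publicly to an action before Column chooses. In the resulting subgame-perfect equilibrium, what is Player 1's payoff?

5

Solve by backward induction (Player 1 leads).
- T: BR = R, leader payoff 5.
- B: BR = R, leader payoff 3.
Among 5, 3, the best is 5 at T. Subgame-perfect outcome: (T, R) with payoffs (5, 14).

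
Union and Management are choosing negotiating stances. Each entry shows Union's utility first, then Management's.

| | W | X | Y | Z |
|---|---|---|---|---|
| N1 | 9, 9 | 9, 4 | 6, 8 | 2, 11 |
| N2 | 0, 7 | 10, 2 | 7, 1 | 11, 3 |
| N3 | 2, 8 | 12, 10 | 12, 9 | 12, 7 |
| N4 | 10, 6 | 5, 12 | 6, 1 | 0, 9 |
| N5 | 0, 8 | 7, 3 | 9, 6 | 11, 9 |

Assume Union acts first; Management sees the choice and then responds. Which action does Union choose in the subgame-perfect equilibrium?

N3

Solve by backward induction (Union leads).
- N1: BR = Z, leader payoff 2.
- N2: BR = W, leader payoff 0.
- N3: BR = X, leader payoff 12.
- N4: BR = X, leader payoff 5.
- N5: BR = Z, leader payoff 11.
Union's induced payoffs are 2, 0, 12, 5, 11, so Union commits to N3. Subgame-perfect outcome: (N3, X) with payoffs (12, 10).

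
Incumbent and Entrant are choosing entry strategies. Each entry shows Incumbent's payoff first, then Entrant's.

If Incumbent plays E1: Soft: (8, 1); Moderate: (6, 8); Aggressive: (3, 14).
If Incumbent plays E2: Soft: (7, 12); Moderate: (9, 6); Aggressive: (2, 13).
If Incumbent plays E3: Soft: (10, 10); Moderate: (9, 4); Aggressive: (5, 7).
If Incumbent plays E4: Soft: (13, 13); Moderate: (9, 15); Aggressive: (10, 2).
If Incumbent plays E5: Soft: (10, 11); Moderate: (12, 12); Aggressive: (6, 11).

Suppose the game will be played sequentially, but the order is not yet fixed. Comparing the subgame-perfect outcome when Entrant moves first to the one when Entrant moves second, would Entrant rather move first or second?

If Incumbent leads: Entrant's best replies are E1→Aggressive, E2→Aggressive, E3→Soft, E4→Moderate, E5→Moderate; Incumbent's induced payoffs 3, 2, 10, 9, 12; outcome (E5, Moderate), payoffs (12, 12).
If Entrant leads: Incumbent's best replies are Soft→E4, Moderate→E5, Aggressive→E4; Entrant's induced payoffs 13, 12, 2; outcome (E4, Soft), payoffs (13, 13).
Entrant gets 13 moving first and 12 moving second, so Entrant prefers to move first.

first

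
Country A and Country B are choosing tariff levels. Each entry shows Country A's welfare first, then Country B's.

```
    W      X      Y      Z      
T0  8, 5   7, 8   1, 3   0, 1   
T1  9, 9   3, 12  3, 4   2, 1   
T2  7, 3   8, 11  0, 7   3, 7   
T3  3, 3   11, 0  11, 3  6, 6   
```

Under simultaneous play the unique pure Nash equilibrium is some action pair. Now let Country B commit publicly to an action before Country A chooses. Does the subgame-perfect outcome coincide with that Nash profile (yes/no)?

Backward induction with Country B moving first.
- W: Country A compares 8, 9, 7, 3 and picks T1; Country B would get 9.
- X: Country A compares 7, 3, 8, 11 and picks T3; Country B would get 0.
- Y: Country A compares 1, 3, 0, 11 and picks T3; Country B would get 3.
- Z: Country A compares 0, 2, 3, 6 and picks T3; Country B would get 6.
Country B's induced payoffs are 9, 0, 3, 6, so Country B commits to W. Subgame-perfect outcome: (T1, W) with payoffs (9, 9).
Under simultaneous play:
Country A's best replies: W→T1; X→T3; Y→T3; Z→T3.
Country B's best replies: T0→X; T1→X; T2→X; T3→Z.
Only (T3, Z) has each player best-responding; Nash payoffs (6, 6).
Sequential outcome (T1, W) differs from the Nash profile (T3, Z).

no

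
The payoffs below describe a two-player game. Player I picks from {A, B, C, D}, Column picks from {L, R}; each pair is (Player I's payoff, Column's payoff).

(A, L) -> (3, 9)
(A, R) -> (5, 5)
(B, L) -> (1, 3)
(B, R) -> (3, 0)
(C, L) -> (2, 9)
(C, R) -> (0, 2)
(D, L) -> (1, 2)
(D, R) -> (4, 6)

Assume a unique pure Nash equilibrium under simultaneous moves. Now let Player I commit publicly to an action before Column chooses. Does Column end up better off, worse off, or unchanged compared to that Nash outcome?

Backward induction with Player I moving first.
- A → Column plays L (best of 9, 5); Player I gets 3.
- B → Column plays L (best of 3, 0); Player I gets 1.
- C → Column plays L (best of 9, 2); Player I gets 2.
- D → Column plays R (best of 2, 6); Player I gets 4.
Player I's induced payoffs are 3, 1, 2, 4, so Player I commits to D. Subgame-perfect outcome: (D, R) with payoffs (4, 6).
For the simultaneous game, intersect best replies.
Player I's best replies: L→A; R→A.
Column's best replies: A→L; B→L; C→L; D→R.
The unique mutual best reply is (A, L), giving (3, 9).
Column earns 6 sequentially versus 9 at the Nash outcome: worse off.

worse off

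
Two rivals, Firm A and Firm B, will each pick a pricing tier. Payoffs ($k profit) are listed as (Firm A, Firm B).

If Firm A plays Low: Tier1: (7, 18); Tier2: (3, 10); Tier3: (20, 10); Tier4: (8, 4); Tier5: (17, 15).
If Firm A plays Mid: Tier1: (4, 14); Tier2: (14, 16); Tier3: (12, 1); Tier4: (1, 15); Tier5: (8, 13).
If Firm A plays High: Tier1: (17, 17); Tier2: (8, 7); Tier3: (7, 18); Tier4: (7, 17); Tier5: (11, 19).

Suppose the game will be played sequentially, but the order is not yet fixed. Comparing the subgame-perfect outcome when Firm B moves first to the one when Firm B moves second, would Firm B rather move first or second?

If Firm A leads: Firm B's best replies are Low→Tier1, Mid→Tier2, High→Tier5; Firm A's induced payoffs 7, 14, 11; outcome (Mid, Tier2), payoffs (14, 16).
If Firm B leads: Firm A's best replies are Tier1→High, Tier2→Mid, Tier3→Low, Tier4→Low, Tier5→Low; Firm B's induced payoffs 17, 16, 10, 4, 15; outcome (High, Tier1), payoffs (17, 17).
Firm B gets 17 moving first and 16 moving second, so Firm B prefers to move first.

first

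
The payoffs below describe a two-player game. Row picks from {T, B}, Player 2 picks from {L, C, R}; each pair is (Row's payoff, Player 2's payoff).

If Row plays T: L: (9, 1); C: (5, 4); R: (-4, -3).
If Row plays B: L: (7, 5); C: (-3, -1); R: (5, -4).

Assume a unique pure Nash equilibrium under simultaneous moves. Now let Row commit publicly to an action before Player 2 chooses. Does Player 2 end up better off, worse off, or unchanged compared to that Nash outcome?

better off

Solve by backward induction (Row leads).
- T: BR = C, leader payoff 5.
- B: BR = L, leader payoff 7.
Maximizing over 5, 7, Row chooses B. Subgame-perfect outcome: (B, L) with payoffs (7, 5).
For the simultaneous game, intersect best replies.
Row's best replies: L→T; C→T; R→B.
Player 2's best replies: T→C; B→L.
Only (T, C) has each player best-responding; Nash payoffs (5, 4).
Player 2 earns 5 sequentially versus 4 at the Nash outcome: better off.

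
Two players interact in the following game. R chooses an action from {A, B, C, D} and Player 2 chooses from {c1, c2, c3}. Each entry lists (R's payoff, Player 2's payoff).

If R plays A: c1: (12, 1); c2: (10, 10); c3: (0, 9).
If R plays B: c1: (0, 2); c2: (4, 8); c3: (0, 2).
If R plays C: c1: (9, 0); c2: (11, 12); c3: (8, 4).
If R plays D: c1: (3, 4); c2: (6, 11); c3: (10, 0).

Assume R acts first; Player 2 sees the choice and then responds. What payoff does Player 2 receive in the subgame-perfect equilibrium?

Solve by backward induction (R leads).
- A: BR = c2, leader payoff 10.
- B: BR = c2, leader payoff 4.
- C: BR = c2, leader payoff 11.
- D: BR = c2, leader payoff 6.
Among 10, 4, 11, 6, the best is 11 at C. Subgame-perfect outcome: (C, c2) with payoffs (11, 12).

12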